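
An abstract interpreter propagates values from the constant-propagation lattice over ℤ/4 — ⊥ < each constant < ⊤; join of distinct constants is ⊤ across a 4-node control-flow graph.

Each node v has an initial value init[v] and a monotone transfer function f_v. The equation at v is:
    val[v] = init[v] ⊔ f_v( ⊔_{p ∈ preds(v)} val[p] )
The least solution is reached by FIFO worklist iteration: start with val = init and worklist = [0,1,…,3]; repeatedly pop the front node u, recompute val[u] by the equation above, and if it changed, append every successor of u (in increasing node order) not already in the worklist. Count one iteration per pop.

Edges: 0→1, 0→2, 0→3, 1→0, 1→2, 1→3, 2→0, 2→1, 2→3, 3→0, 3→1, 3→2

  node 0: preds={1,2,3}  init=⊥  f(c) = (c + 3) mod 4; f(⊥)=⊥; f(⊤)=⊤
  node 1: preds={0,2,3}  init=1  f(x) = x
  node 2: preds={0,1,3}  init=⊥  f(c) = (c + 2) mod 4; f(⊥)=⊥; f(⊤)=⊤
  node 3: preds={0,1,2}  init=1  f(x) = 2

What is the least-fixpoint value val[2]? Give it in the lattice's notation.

⊤

Worklist (8 pops):
  #1 pop 0: in=1 → 0 (was ⊥); enqueue []
  #2 pop 1: in=⊤ → ⊤ (was 1); enqueue [0]
  #3 pop 2: in=⊤ → ⊤ (was ⊥); enqueue [1]
  #4 pop 3: in=⊤ → ⊤ (was 1); enqueue [2]
  #5 pop 0: in=⊤ → ⊤ (was 0); enqueue [3]
  #6 pop 1: in=⊤ → ⊤ (no change)
  #7 pop 2: in=⊤ → ⊤ (no change)
  #8 pop 3: in=⊤ → ⊤ (no change)

Fixpoint:
  val[0] = ⊤
  val[1] = ⊤
  val[2] = ⊤
  val[3] = ⊤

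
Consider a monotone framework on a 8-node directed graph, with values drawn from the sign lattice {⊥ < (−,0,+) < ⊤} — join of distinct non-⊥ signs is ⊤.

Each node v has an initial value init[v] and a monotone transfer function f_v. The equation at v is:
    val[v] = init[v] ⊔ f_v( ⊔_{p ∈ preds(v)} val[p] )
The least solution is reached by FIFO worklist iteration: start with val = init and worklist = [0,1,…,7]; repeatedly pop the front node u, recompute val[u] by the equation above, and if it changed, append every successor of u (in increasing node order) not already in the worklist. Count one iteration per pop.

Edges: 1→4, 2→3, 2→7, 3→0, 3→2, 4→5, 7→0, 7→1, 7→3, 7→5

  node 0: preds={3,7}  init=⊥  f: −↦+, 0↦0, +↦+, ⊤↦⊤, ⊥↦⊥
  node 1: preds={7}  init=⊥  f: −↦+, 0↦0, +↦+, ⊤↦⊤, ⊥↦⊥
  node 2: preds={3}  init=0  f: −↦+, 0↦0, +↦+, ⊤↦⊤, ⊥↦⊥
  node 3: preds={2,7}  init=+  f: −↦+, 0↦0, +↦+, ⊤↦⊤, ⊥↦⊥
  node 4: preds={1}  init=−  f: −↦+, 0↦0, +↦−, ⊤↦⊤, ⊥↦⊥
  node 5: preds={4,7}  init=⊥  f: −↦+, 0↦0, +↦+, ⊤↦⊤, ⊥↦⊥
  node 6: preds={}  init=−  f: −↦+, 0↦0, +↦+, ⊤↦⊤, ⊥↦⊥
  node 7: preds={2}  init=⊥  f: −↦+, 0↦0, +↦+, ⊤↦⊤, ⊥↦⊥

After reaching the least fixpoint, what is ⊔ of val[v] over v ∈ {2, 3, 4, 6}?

Trace (15 dequeues):
  [1] u=0 | in + | out + | prev ⊥ | push {}
  [2] u=1 | in ⊥ | out ⊥ | ==
  [3] u=2 | in + | out ⊤ | prev 0 | push {}
  [4] u=3 | in ⊤ | out ⊤ | prev + | push {0,2}
  [5] u=4 | in ⊥ | out − | ==
  [6] u=5 | in − | out + | prev ⊥ | push {}
  [7] u=6 | in ⊥ | out − | ==
  [8] u=7 | in ⊤ | out ⊤ | prev ⊥ | push {1,3,5}
  [9] u=0 | in ⊤ | out ⊤ | prev + | push {}
  [10] u=2 | in ⊤ | out ⊤ | ==
  [11] u=1 | in ⊤ | out ⊤ | prev ⊥ | push {4}
  [12] u=3 | in ⊤ | out ⊤ | ==
  [13] u=5 | in ⊤ | out ⊤ | prev + | push {}
  [14] u=4 | in ⊤ | out ⊤ | prev − | push {5}
  [15] u=5 | in ⊤ | out ⊤ | ==

Converged values:
  [0] ⊤
  [1] ⊤
  [2] ⊤
  [3] ⊤
  [4] ⊤
  [5] ⊤
  [6] −
  [7] ⊤

⊤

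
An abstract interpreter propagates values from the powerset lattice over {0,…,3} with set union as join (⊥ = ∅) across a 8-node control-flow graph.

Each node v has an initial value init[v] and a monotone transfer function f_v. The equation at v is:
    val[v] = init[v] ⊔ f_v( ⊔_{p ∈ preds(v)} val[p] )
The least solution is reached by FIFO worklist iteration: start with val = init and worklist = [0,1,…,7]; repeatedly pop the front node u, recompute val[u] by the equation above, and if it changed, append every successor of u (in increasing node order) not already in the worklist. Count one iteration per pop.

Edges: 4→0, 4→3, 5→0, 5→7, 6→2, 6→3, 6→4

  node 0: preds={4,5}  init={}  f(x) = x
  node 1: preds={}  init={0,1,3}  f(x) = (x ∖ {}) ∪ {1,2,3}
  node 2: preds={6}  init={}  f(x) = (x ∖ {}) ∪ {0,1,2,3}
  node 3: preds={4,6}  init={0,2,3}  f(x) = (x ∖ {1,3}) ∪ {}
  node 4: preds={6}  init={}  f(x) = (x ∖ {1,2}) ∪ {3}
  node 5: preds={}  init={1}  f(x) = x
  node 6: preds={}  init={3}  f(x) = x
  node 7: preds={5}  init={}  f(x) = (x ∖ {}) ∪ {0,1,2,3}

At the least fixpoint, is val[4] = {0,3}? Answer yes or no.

no

Iteration log — 10 steps:
  step 1. node 0  ⊔preds={1}  new={1}  old={}  +wl: 
  step 2. node 1  ⊔preds={}  new={0,1,2,3}  old={0,1,3}  +wl: 
  step 3. node 2  ⊔preds={3}  new={0,1,2,3}  old={}  +wl: 
  step 4. node 3  ⊔preds={3}  new={0,2,3}  stable
  step 5. node 4  ⊔preds={3}  new={3}  old={}  +wl: 0,3
  step 6. node 5  ⊔preds={}  new={1}  stable
  step 7. node 6  ⊔preds={}  new={3}  stable
  step 8. node 7  ⊔preds={1}  new={0,1,2,3}  old={}  +wl: 
  step 9. node 0  ⊔preds={1,3}  new={1,3}  old={1}  +wl: 
  step 10. node 3  ⊔preds={3}  new={0,2,3}  stable

Least fixpoint reached:
  node 0: {1,3}
  node 1: {0,1,2,3}
  node 2: {0,1,2,3}
  node 3: {0,2,3}
  node 4: {3}
  node 5: {1}
  node 6: {3}
  node 7: {0,1,2,3}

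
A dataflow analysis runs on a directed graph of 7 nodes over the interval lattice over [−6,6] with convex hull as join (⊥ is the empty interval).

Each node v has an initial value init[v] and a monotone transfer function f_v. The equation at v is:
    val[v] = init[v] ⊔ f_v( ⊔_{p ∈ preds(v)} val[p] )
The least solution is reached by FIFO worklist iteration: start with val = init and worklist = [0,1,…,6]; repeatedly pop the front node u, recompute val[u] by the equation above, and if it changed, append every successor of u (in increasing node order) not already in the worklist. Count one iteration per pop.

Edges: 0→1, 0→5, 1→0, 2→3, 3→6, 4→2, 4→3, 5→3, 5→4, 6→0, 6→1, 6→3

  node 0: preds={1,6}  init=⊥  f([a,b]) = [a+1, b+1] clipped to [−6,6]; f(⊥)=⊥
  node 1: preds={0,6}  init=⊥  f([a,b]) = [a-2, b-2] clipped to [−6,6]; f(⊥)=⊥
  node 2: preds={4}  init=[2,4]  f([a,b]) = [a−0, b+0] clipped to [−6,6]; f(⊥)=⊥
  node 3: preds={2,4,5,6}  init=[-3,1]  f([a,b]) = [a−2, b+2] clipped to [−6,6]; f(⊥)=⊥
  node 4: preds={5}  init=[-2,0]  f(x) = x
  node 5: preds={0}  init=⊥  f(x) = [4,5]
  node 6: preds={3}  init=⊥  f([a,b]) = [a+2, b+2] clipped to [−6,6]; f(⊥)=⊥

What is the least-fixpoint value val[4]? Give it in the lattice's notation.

[-2,5]

Worklist (23 pops):
  #1 pop 0: in=⊥ → ⊥ (no change)
  #2 pop 1: in=⊥ → ⊥ (no change)
  #3 pop 2: in=[-2,0] → [-2,4] (was [2,4]); enqueue []
  #4 pop 3: in=[-2,4] → [-4,6] (was [-3,1]); enqueue []
  #5 pop 4: in=⊥ → [-2,0] (no change)
  #6 pop 5: in=⊥ → [4,5] (was ⊥); enqueue [3,4]
  #7 pop 6: in=[-4,6] → [-2,6] (was ⊥); enqueue [0,1]
  #8 pop 3: in=[-2,6] → [-4,6] (no change)
  #9 pop 4: in=[4,5] → [-2,5] (was [-2,0]); enqueue [2,3]
  #10 pop 0: in=[-2,6] → [-1,6] (was ⊥); enqueue [5]
  #11 pop 1: in=[-2,6] → [-4,4] (was ⊥); enqueue [0]
  #12 pop 2: in=[-2,5] → [-2,5] (was [-2,4]); enqueue []
  #13 pop 3: in=[-2,6] → [-4,6] (no change)
  #14 pop 5: in=[-1,6] → [4,5] (no change)
  #15 pop 0: in=[-4,6] → [-3,6] (was [-1,6]); enqueue [1,5]
  #16 pop 1: in=[-3,6] → [-5,4] (was [-4,4]); enqueue [0]
  #17 pop 5: in=[-3,6] → [4,5] (no change)
  #18 pop 0: in=[-5,6] → [-4,6] (was [-3,6]); enqueue [1,5]
  #19 pop 1: in=[-4,6] → [-6,4] (was [-5,4]); enqueue [0]
  #20 pop 5: in=[-4,6] → [4,5] (no change)
  #21 pop 0: in=[-6,6] → [-5,6] (was [-4,6]); enqueue [1,5]
  #22 pop 1: in=[-5,6] → [-6,4] (no change)
  #23 pop 5: in=[-5,6] → [4,5] (no change)

Fixpoint:
  val[0] = [-5,6]
  val[1] = [-6,4]
  val[2] = [-2,5]
  val[3] = [-4,6]
  val[4] = [-2,5]
  val[5] = [4,5]
  val[6] = [-2,6]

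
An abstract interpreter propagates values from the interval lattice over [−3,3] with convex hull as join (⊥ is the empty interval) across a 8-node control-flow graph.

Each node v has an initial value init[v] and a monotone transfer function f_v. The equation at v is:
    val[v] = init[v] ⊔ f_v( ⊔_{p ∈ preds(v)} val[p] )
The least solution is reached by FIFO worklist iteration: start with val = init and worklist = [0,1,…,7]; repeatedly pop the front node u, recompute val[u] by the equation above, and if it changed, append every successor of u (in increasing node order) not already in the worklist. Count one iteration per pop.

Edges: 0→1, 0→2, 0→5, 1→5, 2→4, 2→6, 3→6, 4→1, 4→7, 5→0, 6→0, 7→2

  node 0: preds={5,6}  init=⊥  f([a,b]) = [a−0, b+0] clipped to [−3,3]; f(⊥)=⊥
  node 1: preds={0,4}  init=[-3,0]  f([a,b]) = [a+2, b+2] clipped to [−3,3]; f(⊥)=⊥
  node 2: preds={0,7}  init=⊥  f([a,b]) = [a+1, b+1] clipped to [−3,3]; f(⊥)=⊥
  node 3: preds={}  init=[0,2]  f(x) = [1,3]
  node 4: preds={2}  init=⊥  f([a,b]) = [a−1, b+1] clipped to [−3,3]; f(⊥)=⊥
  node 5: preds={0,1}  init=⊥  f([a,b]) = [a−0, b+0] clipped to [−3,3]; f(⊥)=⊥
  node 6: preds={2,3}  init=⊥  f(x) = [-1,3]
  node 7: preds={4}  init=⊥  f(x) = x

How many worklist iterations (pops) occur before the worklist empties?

Iteration log — 18 steps:
  step 1. node 0  ⊔preds=⊥  new=⊥  stable
  step 2. node 1  ⊔preds=⊥  new=[-3,0]  stable
  step 3. node 2  ⊔preds=⊥  new=⊥  stable
  step 4. node 3  ⊔preds=⊥  new=[0,3]  old=[0,2]  +wl: 
  step 5. node 4  ⊔preds=⊥  new=⊥  stable
  step 6. node 5  ⊔preds=[-3,0]  new=[-3,0]  old=⊥  +wl: 0
  step 7. node 6  ⊔preds=[0,3]  new=[-1,3]  old=⊥  +wl: 
  step 8. node 7  ⊔preds=⊥  new=⊥  stable
  step 9. node 0  ⊔preds=[-3,3]  new=[-3,3]  old=⊥  +wl: 1,2,5
  step 10. node 1  ⊔preds=[-3,3]  new=[-3,3]  old=[-3,0]  +wl: 
  step 11. node 2  ⊔preds=[-3,3]  new=[-2,3]  old=⊥  +wl: 4,6
  step 12. node 5  ⊔preds=[-3,3]  new=[-3,3]  old=[-3,0]  +wl: 0
  step 13. node 4  ⊔preds=[-2,3]  new=[-3,3]  old=⊥  +wl: 1,7
  step 14. node 6  ⊔preds=[-2,3]  new=[-1,3]  stable
  step 15. node 0  ⊔preds=[-3,3]  new=[-3,3]  stable
  step 16. node 1  ⊔preds=[-3,3]  new=[-3,3]  stable
  step 17. node 7  ⊔preds=[-3,3]  new=[-3,3]  old=⊥  +wl: 2
  step 18. node 2  ⊔preds=[-3,3]  new=[-2,3]  stable

Least fixpoint reached:
  node 0: [-3,3]
  node 1: [-3,3]
  node 2: [-2,3]
  node 3: [0,3]
  node 4: [-3,3]
  node 5: [-3,3]
  node 6: [-1,3]
  node 7: [-3,3]

18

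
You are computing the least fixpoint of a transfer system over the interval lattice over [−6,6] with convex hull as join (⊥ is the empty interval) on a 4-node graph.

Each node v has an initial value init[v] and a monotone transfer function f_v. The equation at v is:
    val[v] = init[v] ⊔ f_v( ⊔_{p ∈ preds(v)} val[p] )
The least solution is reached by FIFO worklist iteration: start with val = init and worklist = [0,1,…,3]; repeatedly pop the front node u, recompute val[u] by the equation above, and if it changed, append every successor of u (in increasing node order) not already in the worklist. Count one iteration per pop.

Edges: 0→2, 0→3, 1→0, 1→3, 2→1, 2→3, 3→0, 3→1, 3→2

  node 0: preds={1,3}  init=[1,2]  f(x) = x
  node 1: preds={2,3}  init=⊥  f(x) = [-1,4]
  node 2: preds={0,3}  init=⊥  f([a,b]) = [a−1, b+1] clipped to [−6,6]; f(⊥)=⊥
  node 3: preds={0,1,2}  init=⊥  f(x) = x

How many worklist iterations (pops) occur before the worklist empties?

28

Trace (28 dequeues):
  [1] u=0 | in ⊥ | out [1,2] | ==
  [2] u=1 | in ⊥ | out [-1,4] | prev ⊥ | push {0}
  [3] u=2 | in [1,2] | out [0,3] | prev ⊥ | push {1}
  [4] u=3 | in [-1,4] | out [-1,4] | prev ⊥ | push {2}
  [5] u=0 | in [-1,4] | out [-1,4] | prev [1,2] | push {3}
  [6] u=1 | in [-1,4] | out [-1,4] | ==
  [7] u=2 | in [-1,4] | out [-2,5] | prev [0,3] | push {1}
  [8] u=3 | in [-2,5] | out [-2,5] | prev [-1,4] | push {0,2}
  [9] u=1 | in [-2,5] | out [-1,4] | ==
  [10] u=0 | in [-2,5] | out [-2,5] | prev [-1,4] | push {3}
  [11] u=2 | in [-2,5] | out [-3,6] | prev [-2,5] | push {1}
  [12] u=3 | in [-3,6] | out [-3,6] | prev [-2,5] | push {0,2}
  [13] u=1 | in [-3,6] | out [-1,4] | ==
  [14] u=0 | in [-3,6] | out [-3,6] | prev [-2,5] | push {3}
  [15] u=2 | in [-3,6] | out [-4,6] | prev [-3,6] | push {1}
  [16] u=3 | in [-4,6] | out [-4,6] | prev [-3,6] | push {0,2}
  [17] u=1 | in [-4,6] | out [-1,4] | ==
  [18] u=0 | in [-4,6] | out [-4,6] | prev [-3,6] | push {3}
  [19] u=2 | in [-4,6] | out [-5,6] | prev [-4,6] | push {1}
  [20] u=3 | in [-5,6] | out [-5,6] | prev [-4,6] | push {0,2}
  [21] u=1 | in [-5,6] | out [-1,4] | ==
  [22] u=0 | in [-5,6] | out [-5,6] | prev [-4,6] | push {3}
  [23] u=2 | in [-5,6] | out [-6,6] | prev [-5,6] | push {1}
  [24] u=3 | in [-6,6] | out [-6,6] | prev [-5,6] | push {0,2}
  [25] u=1 | in [-6,6] | out [-1,4] | ==
  [26] u=0 | in [-6,6] | out [-6,6] | prev [-5,6] | push {3}
  [27] u=2 | in [-6,6] | out [-6,6] | ==
  [28] u=3 | in [-6,6] | out [-6,6] | ==

Converged values:
  [0] [-6,6]
  [1] [-1,4]
  [2] [-6,6]
  [3] [-6,6]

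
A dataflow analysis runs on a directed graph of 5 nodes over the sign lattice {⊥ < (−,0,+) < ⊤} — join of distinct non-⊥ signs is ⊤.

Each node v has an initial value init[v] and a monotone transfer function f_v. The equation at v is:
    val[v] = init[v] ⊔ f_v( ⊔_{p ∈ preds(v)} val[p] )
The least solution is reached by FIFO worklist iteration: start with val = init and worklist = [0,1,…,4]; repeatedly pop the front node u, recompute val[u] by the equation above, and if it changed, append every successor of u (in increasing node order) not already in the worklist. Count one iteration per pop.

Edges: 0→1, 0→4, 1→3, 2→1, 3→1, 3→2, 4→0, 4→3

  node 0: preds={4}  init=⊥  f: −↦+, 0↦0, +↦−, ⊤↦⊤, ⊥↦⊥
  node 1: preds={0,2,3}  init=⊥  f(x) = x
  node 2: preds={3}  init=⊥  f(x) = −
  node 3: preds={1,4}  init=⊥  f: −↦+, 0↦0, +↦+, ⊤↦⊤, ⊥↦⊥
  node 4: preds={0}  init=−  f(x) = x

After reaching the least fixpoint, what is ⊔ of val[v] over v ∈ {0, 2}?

⊤

Iteration log — 11 steps:
  step 1. node 0  ⊔preds=−  new=+  old=⊥  +wl: 
  step 2. node 1  ⊔preds=+  new=+  old=⊥  +wl: 
  step 3. node 2  ⊔preds=⊥  new=−  old=⊥  +wl: 1
  step 4. node 3  ⊔preds=⊤  new=⊤  old=⊥  +wl: 2
  step 5. node 4  ⊔preds=+  new=⊤  old=−  +wl: 0,3
  step 6. node 1  ⊔preds=⊤  new=⊤  old=+  +wl: 
  step 7. node 2  ⊔preds=⊤  new=−  stable
  step 8. node 0  ⊔preds=⊤  new=⊤  old=+  +wl: 1,4
  step 9. node 3  ⊔preds=⊤  new=⊤  stable
  step 10. node 1  ⊔preds=⊤  new=⊤  stable
  step 11. node 4  ⊔preds=⊤  new=⊤  stable

Least fixpoint reached:
  node 0: ⊤
  node 1: ⊤
  node 2: −
  node 3: ⊤
  node 4: ⊤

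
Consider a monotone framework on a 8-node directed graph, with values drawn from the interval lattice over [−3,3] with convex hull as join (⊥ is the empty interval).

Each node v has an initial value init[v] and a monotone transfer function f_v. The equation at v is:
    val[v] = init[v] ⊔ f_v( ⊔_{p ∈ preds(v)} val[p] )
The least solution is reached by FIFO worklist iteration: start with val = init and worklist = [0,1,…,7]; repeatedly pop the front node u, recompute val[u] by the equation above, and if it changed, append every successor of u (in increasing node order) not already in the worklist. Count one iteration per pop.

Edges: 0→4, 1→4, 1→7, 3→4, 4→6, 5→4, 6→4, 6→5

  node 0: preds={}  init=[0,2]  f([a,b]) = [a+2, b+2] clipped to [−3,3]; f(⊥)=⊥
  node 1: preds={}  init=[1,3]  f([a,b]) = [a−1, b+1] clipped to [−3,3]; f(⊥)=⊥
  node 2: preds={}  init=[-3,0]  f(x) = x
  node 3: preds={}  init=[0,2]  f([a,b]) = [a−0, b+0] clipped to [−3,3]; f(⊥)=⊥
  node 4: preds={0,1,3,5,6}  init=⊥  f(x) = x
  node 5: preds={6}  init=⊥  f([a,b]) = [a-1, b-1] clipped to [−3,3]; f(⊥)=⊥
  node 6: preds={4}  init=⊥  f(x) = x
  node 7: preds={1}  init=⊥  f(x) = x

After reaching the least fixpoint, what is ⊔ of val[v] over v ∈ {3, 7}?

[0,3]

Trace (22 dequeues):
  [1] u=0 | in ⊥ | out [0,2] | ==
  [2] u=1 | in ⊥ | out [1,3] | ==
  [3] u=2 | in ⊥ | out [-3,0] | ==
  [4] u=3 | in ⊥ | out [0,2] | ==
  [5] u=4 | in [0,3] | out [0,3] | prev ⊥ | push {}
  [6] u=5 | in ⊥ | out ⊥ | ==
  [7] u=6 | in [0,3] | out [0,3] | prev ⊥ | push {4,5}
  [8] u=7 | in [1,3] | out [1,3] | prev ⊥ | push {}
  [9] u=4 | in [0,3] | out [0,3] | ==
  [10] u=5 | in [0,3] | out [-1,2] | prev ⊥ | push {4}
  [11] u=4 | in [-1,3] | out [-1,3] | prev [0,3] | push {6}
  [12] u=6 | in [-1,3] | out [-1,3] | prev [0,3] | push {4,5}
  [13] u=4 | in [-1,3] | out [-1,3] | ==
  [14] u=5 | in [-1,3] | out [-2,2] | prev [-1,2] | push {4}
  [15] u=4 | in [-2,3] | out [-2,3] | prev [-1,3] | push {6}
  [16] u=6 | in [-2,3] | out [-2,3] | prev [-1,3] | push {4,5}
  [17] u=4 | in [-2,3] | out [-2,3] | ==
  [18] u=5 | in [-2,3] | out [-3,2] | prev [-2,2] | push {4}
  [19] u=4 | in [-3,3] | out [-3,3] | prev [-2,3] | push {6}
  [20] u=6 | in [-3,3] | out [-3,3] | prev [-2,3] | push {4,5}
  [21] u=4 | in [-3,3] | out [-3,3] | ==
  [22] u=5 | in [-3,3] | out [-3,2] | ==

Converged values:
  [0] [0,2]
  [1] [1,3]
  [2] [-3,0]
  [3] [0,2]
  [4] [-3,3]
  [5] [-3,2]
  [6] [-3,3]
  [7] [1,3]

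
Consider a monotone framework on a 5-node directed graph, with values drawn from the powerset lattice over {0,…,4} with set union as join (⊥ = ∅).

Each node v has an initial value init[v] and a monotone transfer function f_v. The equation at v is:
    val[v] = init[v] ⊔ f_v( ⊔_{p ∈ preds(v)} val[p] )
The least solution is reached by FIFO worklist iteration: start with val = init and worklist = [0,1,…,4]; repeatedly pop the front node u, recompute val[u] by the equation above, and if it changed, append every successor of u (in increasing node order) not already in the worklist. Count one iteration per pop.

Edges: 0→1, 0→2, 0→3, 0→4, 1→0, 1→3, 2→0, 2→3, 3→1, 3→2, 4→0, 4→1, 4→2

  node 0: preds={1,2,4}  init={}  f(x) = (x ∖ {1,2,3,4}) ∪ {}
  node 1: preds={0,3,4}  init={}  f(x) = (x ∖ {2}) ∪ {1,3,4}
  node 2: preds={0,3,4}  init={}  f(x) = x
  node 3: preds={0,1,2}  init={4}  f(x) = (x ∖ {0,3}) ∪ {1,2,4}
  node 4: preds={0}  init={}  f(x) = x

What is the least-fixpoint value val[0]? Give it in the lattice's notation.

Iteration log — 10 steps:
  step 1. node 0  ⊔preds={}  new={}  stable
  step 2. node 1  ⊔preds={4}  new={1,3,4}  old={}  +wl: 0
  step 3. node 2  ⊔preds={4}  new={4}  old={}  +wl: 
  step 4. node 3  ⊔preds={1,3,4}  new={1,2,4}  old={4}  +wl: 1,2
  step 5. node 4  ⊔preds={}  new={}  stable
  step 6. node 0  ⊔preds={1,3,4}  new={}  stable
  step 7. node 1  ⊔preds={1,2,4}  new={1,3,4}  stable
  step 8. node 2  ⊔preds={1,2,4}  new={1,2,4}  old={4}  +wl: 0,3
  step 9. node 0  ⊔preds={1,2,3,4}  new={}  stable
  step 10. node 3  ⊔preds={1,2,3,4}  new={1,2,4}  stable

Least fixpoint reached:
  node 0: {}
  node 1: {1,3,4}
  node 2: {1,2,4}
  node 3: {1,2,4}
  node 4: {}

{}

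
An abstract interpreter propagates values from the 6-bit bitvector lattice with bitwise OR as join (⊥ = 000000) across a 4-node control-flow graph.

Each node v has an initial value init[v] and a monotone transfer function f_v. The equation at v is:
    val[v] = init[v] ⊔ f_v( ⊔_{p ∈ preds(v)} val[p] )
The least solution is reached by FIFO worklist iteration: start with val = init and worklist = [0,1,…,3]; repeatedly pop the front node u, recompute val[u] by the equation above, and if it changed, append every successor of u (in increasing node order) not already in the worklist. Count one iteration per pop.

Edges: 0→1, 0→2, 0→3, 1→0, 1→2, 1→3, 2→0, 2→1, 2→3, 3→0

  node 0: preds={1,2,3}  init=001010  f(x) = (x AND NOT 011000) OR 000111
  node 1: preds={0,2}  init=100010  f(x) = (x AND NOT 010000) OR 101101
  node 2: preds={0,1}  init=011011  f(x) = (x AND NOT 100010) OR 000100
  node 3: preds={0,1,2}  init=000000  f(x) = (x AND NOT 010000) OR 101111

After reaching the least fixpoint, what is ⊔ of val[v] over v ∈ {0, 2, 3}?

Trace (6 dequeues):
  [1] u=0 | in 111011 | out 101111 | prev 001010 | push {}
  [2] u=1 | in 111111 | out 101111 | prev 100010 | push {0}
  [3] u=2 | in 101111 | out 011111 | prev 011011 | push {1}
  [4] u=3 | in 111111 | out 101111 | prev 000000 | push {}
  [5] u=0 | in 111111 | out 101111 | ==
  [6] u=1 | in 111111 | out 101111 | ==

Converged values:
  [0] 101111
  [1] 101111
  [2] 011111
  [3] 101111

111111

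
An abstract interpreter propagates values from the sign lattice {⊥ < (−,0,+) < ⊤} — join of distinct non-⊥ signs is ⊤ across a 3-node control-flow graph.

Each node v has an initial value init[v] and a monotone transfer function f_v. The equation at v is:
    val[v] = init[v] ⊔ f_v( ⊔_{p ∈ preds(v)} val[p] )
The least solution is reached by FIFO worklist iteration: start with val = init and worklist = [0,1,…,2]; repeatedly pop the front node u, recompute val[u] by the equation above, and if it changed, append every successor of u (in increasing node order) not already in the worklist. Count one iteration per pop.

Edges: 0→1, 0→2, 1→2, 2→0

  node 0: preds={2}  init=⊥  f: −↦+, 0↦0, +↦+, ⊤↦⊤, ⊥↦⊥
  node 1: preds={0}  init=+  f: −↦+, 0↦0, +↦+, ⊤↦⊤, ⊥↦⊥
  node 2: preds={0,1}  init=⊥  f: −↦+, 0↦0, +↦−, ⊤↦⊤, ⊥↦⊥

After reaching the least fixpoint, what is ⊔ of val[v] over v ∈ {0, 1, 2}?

⊤

Worklist (6 pops):
  #1 pop 0: in=⊥ → ⊥ (no change)
  #2 pop 1: in=⊥ → + (no change)
  #3 pop 2: in=+ → − (was ⊥); enqueue [0]
  #4 pop 0: in=− → + (was ⊥); enqueue [1,2]
  #5 pop 1: in=+ → + (no change)
  #6 pop 2: in=+ → − (no change)

Fixpoint:
  val[0] = +
  val[1] = +
  val[2] = −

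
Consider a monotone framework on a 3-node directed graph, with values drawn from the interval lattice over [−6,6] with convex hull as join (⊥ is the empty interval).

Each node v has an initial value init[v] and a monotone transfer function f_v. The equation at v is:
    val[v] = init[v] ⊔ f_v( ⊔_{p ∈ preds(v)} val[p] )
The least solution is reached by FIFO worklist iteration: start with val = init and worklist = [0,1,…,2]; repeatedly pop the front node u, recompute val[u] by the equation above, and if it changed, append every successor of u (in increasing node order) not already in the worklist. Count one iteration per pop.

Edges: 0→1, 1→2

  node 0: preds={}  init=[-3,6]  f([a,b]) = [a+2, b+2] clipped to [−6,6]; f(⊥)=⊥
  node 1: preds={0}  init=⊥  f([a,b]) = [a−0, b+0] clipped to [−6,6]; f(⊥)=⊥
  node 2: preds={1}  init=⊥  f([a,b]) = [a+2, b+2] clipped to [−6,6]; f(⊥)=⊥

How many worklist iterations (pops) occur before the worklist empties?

3

Worklist (3 pops):
  #1 pop 0: in=⊥ → [-3,6] (no change)
  #2 pop 1: in=[-3,6] → [-3,6] (was ⊥); enqueue []
  #3 pop 2: in=[-3,6] → [-1,6] (was ⊥); enqueue []

Fixpoint:
  val[0] = [-3,6]
  val[1] = [-3,6]
  val[2] = [-1,6]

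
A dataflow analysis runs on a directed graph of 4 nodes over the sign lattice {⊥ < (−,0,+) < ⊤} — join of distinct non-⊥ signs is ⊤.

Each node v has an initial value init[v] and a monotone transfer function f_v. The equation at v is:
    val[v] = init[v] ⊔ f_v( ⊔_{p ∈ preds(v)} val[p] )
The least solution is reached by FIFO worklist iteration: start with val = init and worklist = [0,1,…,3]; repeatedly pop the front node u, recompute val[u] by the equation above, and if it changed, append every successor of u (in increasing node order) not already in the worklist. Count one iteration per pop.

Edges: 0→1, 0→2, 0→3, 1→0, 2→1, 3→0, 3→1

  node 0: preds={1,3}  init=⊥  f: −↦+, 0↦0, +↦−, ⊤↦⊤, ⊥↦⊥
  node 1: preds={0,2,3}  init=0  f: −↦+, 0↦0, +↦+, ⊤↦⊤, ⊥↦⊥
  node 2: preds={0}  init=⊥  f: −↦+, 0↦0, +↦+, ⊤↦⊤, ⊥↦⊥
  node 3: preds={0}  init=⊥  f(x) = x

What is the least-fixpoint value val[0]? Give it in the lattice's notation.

0

Trace (6 dequeues):
  [1] u=0 | in 0 | out 0 | prev ⊥ | push {}
  [2] u=1 | in 0 | out 0 | ==
  [3] u=2 | in 0 | out 0 | prev ⊥ | push {1}
  [4] u=3 | in 0 | out 0 | prev ⊥ | push {0}
  [5] u=1 | in 0 | out 0 | ==
  [6] u=0 | in 0 | out 0 | ==

Converged values:
  [0] 0
  [1] 0
  [2] 0
  [3] 0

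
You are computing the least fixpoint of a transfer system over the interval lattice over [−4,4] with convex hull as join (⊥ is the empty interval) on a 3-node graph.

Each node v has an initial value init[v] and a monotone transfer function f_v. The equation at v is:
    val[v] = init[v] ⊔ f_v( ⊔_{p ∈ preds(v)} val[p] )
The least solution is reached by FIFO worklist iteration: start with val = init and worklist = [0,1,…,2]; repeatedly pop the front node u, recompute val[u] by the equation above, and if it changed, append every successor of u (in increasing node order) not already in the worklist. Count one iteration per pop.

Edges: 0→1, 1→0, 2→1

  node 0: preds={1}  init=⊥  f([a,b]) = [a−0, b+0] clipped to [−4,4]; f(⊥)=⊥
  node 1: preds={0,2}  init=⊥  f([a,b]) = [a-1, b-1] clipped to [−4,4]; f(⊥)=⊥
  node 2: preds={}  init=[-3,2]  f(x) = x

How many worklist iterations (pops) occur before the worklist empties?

Trace (5 dequeues):
  [1] u=0 | in ⊥ | out ⊥ | ==
  [2] u=1 | in [-3,2] | out [-4,1] | prev ⊥ | push {0}
  [3] u=2 | in ⊥ | out [-3,2] | ==
  [4] u=0 | in [-4,1] | out [-4,1] | prev ⊥ | push {1}
  [5] u=1 | in [-4,2] | out [-4,1] | ==

Converged values:
  [0] [-4,1]
  [1] [-4,1]
  [2] [-3,2]

5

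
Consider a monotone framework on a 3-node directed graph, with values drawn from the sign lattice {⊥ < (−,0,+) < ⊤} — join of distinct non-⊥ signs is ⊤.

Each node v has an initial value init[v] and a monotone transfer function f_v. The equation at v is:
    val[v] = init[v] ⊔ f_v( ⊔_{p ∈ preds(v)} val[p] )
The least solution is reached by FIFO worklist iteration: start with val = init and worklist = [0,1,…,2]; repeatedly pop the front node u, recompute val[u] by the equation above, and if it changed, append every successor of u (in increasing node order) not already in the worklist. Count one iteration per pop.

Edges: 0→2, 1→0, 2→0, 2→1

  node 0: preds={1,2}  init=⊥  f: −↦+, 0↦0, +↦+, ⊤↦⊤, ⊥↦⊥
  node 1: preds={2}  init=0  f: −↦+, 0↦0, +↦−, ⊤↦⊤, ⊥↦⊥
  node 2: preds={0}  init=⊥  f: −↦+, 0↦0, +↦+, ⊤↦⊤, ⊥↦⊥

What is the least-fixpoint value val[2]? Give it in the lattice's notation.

Trace (5 dequeues):
  [1] u=0 | in 0 | out 0 | prev ⊥ | push {}
  [2] u=1 | in ⊥ | out 0 | ==
  [3] u=2 | in 0 | out 0 | prev ⊥ | push {0,1}
  [4] u=0 | in 0 | out 0 | ==
  [5] u=1 | in 0 | out 0 | ==

Converged values:
  [0] 0
  [1] 0
  [2] 0

0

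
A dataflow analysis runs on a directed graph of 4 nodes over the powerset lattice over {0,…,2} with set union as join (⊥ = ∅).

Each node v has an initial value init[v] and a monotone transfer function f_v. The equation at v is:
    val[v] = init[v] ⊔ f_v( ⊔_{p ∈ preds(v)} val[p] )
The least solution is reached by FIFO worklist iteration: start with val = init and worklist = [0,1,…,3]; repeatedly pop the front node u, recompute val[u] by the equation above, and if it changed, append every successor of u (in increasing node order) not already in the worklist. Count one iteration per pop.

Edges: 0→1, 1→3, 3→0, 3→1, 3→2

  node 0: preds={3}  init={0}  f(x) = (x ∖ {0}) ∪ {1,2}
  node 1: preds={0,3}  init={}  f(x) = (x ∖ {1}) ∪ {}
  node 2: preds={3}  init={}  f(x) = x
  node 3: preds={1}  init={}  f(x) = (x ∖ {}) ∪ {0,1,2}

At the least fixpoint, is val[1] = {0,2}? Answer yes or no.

Iteration log — 7 steps:
  step 1. node 0  ⊔preds={}  new={0,1,2}  old={0}  +wl: 
  step 2. node 1  ⊔preds={0,1,2}  new={0,2}  old={}  +wl: 
  step 3. node 2  ⊔preds={}  new={}  stable
  step 4. node 3  ⊔preds={0,2}  new={0,1,2}  old={}  +wl: 0,1,2
  step 5. node 0  ⊔preds={0,1,2}  new={0,1,2}  stable
  step 6. node 1  ⊔preds={0,1,2}  new={0,2}  stable
  step 7. node 2  ⊔preds={0,1,2}  new={0,1,2}  old={}  +wl: 

Least fixpoint reached:
  node 0: {0,1,2}
  node 1: {0,2}
  node 2: {0,1,2}
  node 3: {0,1,2}

yes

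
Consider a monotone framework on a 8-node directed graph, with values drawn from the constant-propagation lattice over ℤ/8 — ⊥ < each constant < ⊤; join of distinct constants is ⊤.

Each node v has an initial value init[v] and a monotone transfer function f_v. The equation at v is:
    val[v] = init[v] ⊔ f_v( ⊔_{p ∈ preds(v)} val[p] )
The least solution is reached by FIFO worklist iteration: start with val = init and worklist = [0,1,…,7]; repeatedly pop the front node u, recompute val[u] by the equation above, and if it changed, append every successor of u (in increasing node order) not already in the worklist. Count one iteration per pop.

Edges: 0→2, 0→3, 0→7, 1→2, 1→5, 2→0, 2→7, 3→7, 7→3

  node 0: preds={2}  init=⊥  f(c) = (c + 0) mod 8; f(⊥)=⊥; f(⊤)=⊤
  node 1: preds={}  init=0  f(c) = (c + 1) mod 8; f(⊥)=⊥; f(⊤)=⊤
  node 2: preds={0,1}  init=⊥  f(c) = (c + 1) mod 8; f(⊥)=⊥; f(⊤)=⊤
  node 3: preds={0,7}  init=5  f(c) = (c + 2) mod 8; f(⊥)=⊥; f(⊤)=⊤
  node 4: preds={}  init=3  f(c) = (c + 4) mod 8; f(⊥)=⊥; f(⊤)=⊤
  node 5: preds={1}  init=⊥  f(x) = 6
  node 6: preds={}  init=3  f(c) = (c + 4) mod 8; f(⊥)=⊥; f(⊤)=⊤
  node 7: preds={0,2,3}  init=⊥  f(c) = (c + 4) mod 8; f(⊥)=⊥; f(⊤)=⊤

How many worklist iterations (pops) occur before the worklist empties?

Iteration log — 16 steps:
  step 1. node 0  ⊔preds=⊥  new=⊥  stable
  step 2. node 1  ⊔preds=⊥  new=0  stable
  step 3. node 2  ⊔preds=0  new=1  old=⊥  +wl: 0
  step 4. node 3  ⊔preds=⊥  new=5  stable
  step 5. node 4  ⊔preds=⊥  new=3  stable
  step 6. node 5  ⊔preds=0  new=6  old=⊥  +wl: 
  step 7. node 6  ⊔preds=⊥  new=3  stable
  step 8. node 7  ⊔preds=⊤  new=⊤  old=⊥  +wl: 3
  step 9. node 0  ⊔preds=1  new=1  old=⊥  +wl: 2,7
  step 10. node 3  ⊔preds=⊤  new=⊤  old=5  +wl: 
  step 11. node 2  ⊔preds=⊤  new=⊤  old=1  +wl: 0
  step 12. node 7  ⊔preds=⊤  new=⊤  stable
  step 13. node 0  ⊔preds=⊤  new=⊤  old=1  +wl: 2,3,7
  step 14. node 2  ⊔preds=⊤  new=⊤  stable
  step 15. node 3  ⊔preds=⊤  new=⊤  stable
  step 16. node 7  ⊔preds=⊤  new=⊤  stable

Least fixpoint reached:
  node 0: ⊤
  node 1: 0
  node 2: ⊤
  node 3: ⊤
  node 4: 3
  node 5: 6
  node 6: 3
  node 7: ⊤

16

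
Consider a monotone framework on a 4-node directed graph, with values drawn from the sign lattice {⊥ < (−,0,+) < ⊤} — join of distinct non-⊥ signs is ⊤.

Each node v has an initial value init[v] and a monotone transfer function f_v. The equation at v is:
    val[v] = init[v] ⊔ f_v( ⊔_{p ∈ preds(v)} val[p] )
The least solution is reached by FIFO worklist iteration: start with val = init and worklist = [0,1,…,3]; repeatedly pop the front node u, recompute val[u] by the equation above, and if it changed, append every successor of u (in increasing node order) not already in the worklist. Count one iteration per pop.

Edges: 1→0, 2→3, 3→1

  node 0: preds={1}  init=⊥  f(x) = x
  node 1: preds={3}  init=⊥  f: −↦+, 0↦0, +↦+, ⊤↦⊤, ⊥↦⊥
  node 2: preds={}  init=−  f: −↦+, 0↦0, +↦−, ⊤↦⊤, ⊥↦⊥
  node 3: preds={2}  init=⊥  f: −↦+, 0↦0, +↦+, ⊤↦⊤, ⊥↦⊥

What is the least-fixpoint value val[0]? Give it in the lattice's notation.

+

Iteration log — 6 steps:
  step 1. node 0  ⊔preds=⊥  new=⊥  stable
  step 2. node 1  ⊔preds=⊥  new=⊥  stable
  step 3. node 2  ⊔preds=⊥  new=−  stable
  step 4. node 3  ⊔preds=−  new=+  old=⊥  +wl: 1
  step 5. node 1  ⊔preds=+  new=+  old=⊥  +wl: 0
  step 6. node 0  ⊔preds=+  new=+  old=⊥  +wl: 

Least fixpoint reached:
  node 0: +
  node 1: +
  node 2: −
  node 3: +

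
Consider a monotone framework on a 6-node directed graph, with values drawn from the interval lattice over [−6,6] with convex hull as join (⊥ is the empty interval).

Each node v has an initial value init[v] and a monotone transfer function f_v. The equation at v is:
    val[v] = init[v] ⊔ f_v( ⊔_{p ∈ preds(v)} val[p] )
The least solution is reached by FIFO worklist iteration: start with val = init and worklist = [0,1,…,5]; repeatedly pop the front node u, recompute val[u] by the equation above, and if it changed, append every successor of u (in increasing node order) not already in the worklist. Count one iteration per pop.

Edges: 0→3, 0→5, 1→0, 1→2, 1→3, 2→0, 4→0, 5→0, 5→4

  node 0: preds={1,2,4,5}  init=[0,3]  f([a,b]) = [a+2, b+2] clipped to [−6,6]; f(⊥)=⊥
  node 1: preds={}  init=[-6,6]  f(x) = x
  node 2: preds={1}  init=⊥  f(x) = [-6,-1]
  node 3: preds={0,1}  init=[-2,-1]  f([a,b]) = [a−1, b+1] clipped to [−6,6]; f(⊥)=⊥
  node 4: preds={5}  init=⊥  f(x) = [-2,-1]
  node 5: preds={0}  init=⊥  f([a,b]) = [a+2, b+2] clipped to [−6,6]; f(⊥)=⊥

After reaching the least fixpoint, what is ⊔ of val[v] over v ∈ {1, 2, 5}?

[-6,6]

Trace (8 dequeues):
  [1] u=0 | in [-6,6] | out [-4,6] | prev [0,3] | push {}
  [2] u=1 | in ⊥ | out [-6,6] | ==
  [3] u=2 | in [-6,6] | out [-6,-1] | prev ⊥ | push {0}
  [4] u=3 | in [-6,6] | out [-6,6] | prev [-2,-1] | push {}
  [5] u=4 | in ⊥ | out [-2,-1] | prev ⊥ | push {}
  [6] u=5 | in [-4,6] | out [-2,6] | prev ⊥ | push {4}
  [7] u=0 | in [-6,6] | out [-4,6] | ==
  [8] u=4 | in [-2,6] | out [-2,-1] | ==

Converged values:
  [0] [-4,6]
  [1] [-6,6]
  [2] [-6,-1]
  [3] [-6,6]
  [4] [-2,-1]
  [5] [-2,6]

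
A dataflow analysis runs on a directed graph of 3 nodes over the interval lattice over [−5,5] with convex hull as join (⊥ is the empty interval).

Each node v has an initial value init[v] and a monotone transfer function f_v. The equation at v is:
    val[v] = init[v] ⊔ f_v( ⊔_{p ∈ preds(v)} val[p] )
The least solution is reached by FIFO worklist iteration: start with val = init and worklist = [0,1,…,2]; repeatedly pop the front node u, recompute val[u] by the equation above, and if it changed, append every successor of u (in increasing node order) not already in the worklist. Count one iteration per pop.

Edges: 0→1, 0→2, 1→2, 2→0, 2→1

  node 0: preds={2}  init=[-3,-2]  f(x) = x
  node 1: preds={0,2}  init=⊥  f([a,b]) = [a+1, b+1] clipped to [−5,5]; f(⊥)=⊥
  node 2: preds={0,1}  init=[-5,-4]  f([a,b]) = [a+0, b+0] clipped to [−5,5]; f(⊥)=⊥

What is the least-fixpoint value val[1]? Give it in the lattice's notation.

Iteration log — 24 steps:
  step 1. node 0  ⊔preds=[-5,-4]  new=[-5,-2]  old=[-3,-2]  +wl: 
  step 2. node 1  ⊔preds=[-5,-2]  new=[-4,-1]  old=⊥  +wl: 
  step 3. node 2  ⊔preds=[-5,-1]  new=[-5,-1]  old=[-5,-4]  +wl: 0,1
  step 4. node 0  ⊔preds=[-5,-1]  new=[-5,-1]  old=[-5,-2]  +wl: 2
  step 5. node 1  ⊔preds=[-5,-1]  new=[-4,0]  old=[-4,-1]  +wl: 
  step 6. node 2  ⊔preds=[-5,0]  new=[-5,0]  old=[-5,-1]  +wl: 0,1
  step 7. node 0  ⊔preds=[-5,0]  new=[-5,0]  old=[-5,-1]  +wl: 2
  step 8. node 1  ⊔preds=[-5,0]  new=[-4,1]  old=[-4,0]  +wl: 
  step 9. node 2  ⊔preds=[-5,1]  new=[-5,1]  old=[-5,0]  +wl: 0,1
  step 10. node 0  ⊔preds=[-5,1]  new=[-5,1]  old=[-5,0]  +wl: 2
  step 11. node 1  ⊔preds=[-5,1]  new=[-4,2]  old=[-4,1]  +wl: 
  step 12. node 2  ⊔preds=[-5,2]  new=[-5,2]  old=[-5,1]  +wl: 0,1
  step 13. node 0  ⊔preds=[-5,2]  new=[-5,2]  old=[-5,1]  +wl: 2
  step 14. node 1  ⊔preds=[-5,2]  new=[-4,3]  old=[-4,2]  +wl: 
  step 15. node 2  ⊔preds=[-5,3]  new=[-5,3]  old=[-5,2]  +wl: 0,1
  step 16. node 0  ⊔preds=[-5,3]  new=[-5,3]  old=[-5,2]  +wl: 2
  step 17. node 1  ⊔preds=[-5,3]  new=[-4,4]  old=[-4,3]  +wl: 
  step 18. node 2  ⊔preds=[-5,4]  new=[-5,4]  old=[-5,3]  +wl: 0,1
  step 19. node 0  ⊔preds=[-5,4]  new=[-5,4]  old=[-5,3]  +wl: 2
  step 20. node 1  ⊔preds=[-5,4]  new=[-4,5]  old=[-4,4]  +wl: 
  step 21. node 2  ⊔preds=[-5,5]  new=[-5,5]  old=[-5,4]  +wl: 0,1
  step 22. node 0  ⊔preds=[-5,5]  new=[-5,5]  old=[-5,4]  +wl: 2
  step 23. node 1  ⊔preds=[-5,5]  new=[-4,5]  stable
  step 24. node 2  ⊔preds=[-5,5]  new=[-5,5]  stable

Least fixpoint reached:
  node 0: [-5,5]
  node 1: [-4,5]
  node 2: [-5,5]

[-4,5]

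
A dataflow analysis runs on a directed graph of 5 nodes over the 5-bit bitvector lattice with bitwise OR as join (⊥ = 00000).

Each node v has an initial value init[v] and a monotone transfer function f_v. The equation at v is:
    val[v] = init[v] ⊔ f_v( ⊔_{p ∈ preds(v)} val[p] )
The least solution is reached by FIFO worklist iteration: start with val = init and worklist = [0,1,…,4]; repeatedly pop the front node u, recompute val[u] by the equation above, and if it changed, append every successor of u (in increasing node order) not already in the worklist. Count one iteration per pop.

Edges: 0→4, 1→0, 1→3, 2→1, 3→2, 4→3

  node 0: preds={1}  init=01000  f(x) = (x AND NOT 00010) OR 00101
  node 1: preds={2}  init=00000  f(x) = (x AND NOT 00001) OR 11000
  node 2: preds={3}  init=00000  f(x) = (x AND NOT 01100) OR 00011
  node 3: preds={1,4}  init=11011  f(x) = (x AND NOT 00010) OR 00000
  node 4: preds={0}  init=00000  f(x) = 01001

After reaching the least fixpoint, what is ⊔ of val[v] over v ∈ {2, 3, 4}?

Trace (10 dequeues):
  [1] u=0 | in 00000 | out 01101 | prev 01000 | push {}
  [2] u=1 | in 00000 | out 11000 | prev 00000 | push {0}
  [3] u=2 | in 11011 | out 10011 | prev 00000 | push {1}
  [4] u=3 | in 11000 | out 11011 | ==
  [5] u=4 | in 01101 | out 01001 | prev 00000 | push {3}
  [6] u=0 | in 11000 | out 11101 | prev 01101 | push {4}
  [7] u=1 | in 10011 | out 11010 | prev 11000 | push {0}
  [8] u=3 | in 11011 | out 11011 | ==
  [9] u=4 | in 11101 | out 01001 | ==
  [10] u=0 | in 11010 | out 11101 | ==

Converged values:
  [0] 11101
  [1] 11010
  [2] 10011
  [3] 11011
  [4] 01001

11011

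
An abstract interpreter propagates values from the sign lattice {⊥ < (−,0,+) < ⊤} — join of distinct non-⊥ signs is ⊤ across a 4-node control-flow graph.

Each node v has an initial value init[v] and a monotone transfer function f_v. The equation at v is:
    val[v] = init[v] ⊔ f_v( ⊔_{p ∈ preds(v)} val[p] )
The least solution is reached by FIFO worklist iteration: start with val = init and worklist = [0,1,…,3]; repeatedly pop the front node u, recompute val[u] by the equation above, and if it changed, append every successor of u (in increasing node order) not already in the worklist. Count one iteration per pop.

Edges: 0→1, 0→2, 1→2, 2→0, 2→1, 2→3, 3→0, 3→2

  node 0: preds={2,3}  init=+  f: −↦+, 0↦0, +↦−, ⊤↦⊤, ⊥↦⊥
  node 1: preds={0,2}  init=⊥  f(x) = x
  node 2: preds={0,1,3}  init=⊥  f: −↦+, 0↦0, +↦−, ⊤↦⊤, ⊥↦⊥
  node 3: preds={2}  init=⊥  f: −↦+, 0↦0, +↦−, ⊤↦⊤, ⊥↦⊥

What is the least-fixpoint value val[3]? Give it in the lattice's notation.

⊤

Iteration log — 12 steps:
  step 1. node 0  ⊔preds=⊥  new=+  stable
  step 2. node 1  ⊔preds=+  new=+  old=⊥  +wl: 
  step 3. node 2  ⊔preds=+  new=−  old=⊥  +wl: 0,1
  step 4. node 3  ⊔preds=−  new=+  old=⊥  +wl: 2
  step 5. node 0  ⊔preds=⊤  new=⊤  old=+  +wl: 
  step 6. node 1  ⊔preds=⊤  new=⊤  old=+  +wl: 
  step 7. node 2  ⊔preds=⊤  new=⊤  old=−  +wl: 0,1,3
  step 8. node 0  ⊔preds=⊤  new=⊤  stable
  step 9. node 1  ⊔preds=⊤  new=⊤  stable
  step 10. node 3  ⊔preds=⊤  new=⊤  old=+  +wl: 0,2
  step 11. node 0  ⊔preds=⊤  new=⊤  stable
  step 12. node 2  ⊔preds=⊤  new=⊤  stable

Least fixpoint reached:
  node 0: ⊤
  node 1: ⊤
  node 2: ⊤
  node 3: ⊤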